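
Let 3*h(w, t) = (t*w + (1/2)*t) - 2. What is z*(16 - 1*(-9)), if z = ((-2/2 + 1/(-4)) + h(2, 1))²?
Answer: 4225/144 ≈ 29.340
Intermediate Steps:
h(w, t) = -⅔ + t/6 + t*w/3 (h(w, t) = ((t*w + (1/2)*t) - 2)/3 = ((t*w + (1*(½))*t) - 2)/3 = ((t*w + t/2) - 2)/3 = ((t/2 + t*w) - 2)/3 = (-2 + t/2 + t*w)/3 = -⅔ + t/6 + t*w/3)
z = 169/144 (z = ((-2/2 + 1/(-4)) + (-⅔ + (⅙)*1 + (⅓)*1*2))² = ((-2*½ + 1*(-¼)) + (-⅔ + ⅙ + ⅔))² = ((-1 - ¼) + ⅙)² = (-5/4 + ⅙)² = (-13/12)² = 169/144 ≈ 1.1736)
z*(16 - 1*(-9)) = 169*(16 - 1*(-9))/144 = 169*(16 + 9)/144 = (169/144)*25 = 4225/144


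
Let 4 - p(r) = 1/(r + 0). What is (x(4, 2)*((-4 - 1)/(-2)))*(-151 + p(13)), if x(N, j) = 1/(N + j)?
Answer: -2390/39 ≈ -61.282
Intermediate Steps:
p(r) = 4 - 1/r (p(r) = 4 - 1/(r + 0) = 4 - 1/r)
(x(4, 2)*((-4 - 1)/(-2)))*(-151 + p(13)) = (((-4 - 1)/(-2))/(4 + 2))*(-151 + (4 - 1/13)) = ((-½*(-5))/6)*(-151 + (4 - 1*1/13)) = ((⅙)*(5/2))*(-151 + (4 - 1/13)) = 5*(-151 + 51/13)/12 = (5/12)*(-1912/13) = -2390/39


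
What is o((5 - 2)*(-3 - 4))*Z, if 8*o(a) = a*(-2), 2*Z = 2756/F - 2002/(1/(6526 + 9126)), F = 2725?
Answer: -448290678381/5450 ≈ -8.2255e+7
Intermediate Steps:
Z = -42694350322/2725 (Z = (2756/2725 - 2002/(1/(6526 + 9126)))/2 = (2756*(1/2725) - 2002/(1/15652))/2 = (2756/2725 - 2002/1/15652)/2 = (2756/2725 - 2002*15652)/2 = (2756/2725 - 31335304)/2 = (1/2)*(-85388700644/2725) = -42694350322/2725 ≈ -1.5668e+7)
o(a) = -a/4 (o(a) = (a*(-2))/8 = (-2*a)/8 = -a/4)
o((5 - 2)*(-3 - 4))*Z = -(5 - 2)*(-3 - 4)/4*(-42694350322/2725) = -3*(-7)/4*(-42694350322/2725) = -1/4*(-21)*(-42694350322/2725) = (21/4)*(-42694350322/2725) = -448290678381/5450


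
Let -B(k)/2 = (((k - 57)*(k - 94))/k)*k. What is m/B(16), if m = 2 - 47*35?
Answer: 1643/6396 ≈ 0.25688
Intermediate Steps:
m = -1643 (m = 2 - 1645 = -1643)
B(k) = -2*(-94 + k)*(-57 + k) (B(k) = -2*((k - 57)*(k - 94))/k*k = -2*((-57 + k)*(-94 + k))/k*k = -2*((-94 + k)*(-57 + k))/k*k = -2*(-94 + k)*(-57 + k)/k*k = -2*(-94 + k)*(-57 + k))
m/B(16) = -1643/(-10716 - 2*16**2 + 302*16) = -1643/(-10716 - 2*256 + 4832) = -1643/(-10716 - 512 + 4832) = -1643/(-6396) = -1643*(-1/6396) = 1643/6396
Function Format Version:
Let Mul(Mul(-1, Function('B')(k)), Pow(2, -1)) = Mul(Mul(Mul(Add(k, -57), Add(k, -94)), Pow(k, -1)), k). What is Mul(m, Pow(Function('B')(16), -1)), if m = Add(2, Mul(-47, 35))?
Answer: Rational(1643, 6396) ≈ 0.25688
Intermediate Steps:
m = -1643 (m = Add(2, -1645) = -1643)
Function('B')(k) = Mul(-2, Add(-94, k), Add(-57, k)) (Function('B')(k) = Mul(-2, Mul(Mul(Mul(Add(k, -57), Add(k, -94)), Pow(k, -1)), k)) = Mul(-2, Mul(Mul(Mul(Add(-57, k), Add(-94, k)), Pow(k, -1)), k)) = Mul(-2, Mul(Mul(Mul(Add(-94, k), Add(-57, k)), Pow(k, -1)), k)) = Mul(-2, Mul(Mul(Pow(k, -1), Add(-94, k), Add(-57, k)), k)) = Mul(-2, Mul(Add(-94, k), Add(-57, k))) = Mul(-2, Add(-94, k), Add(-57, k)))
Mul(m, Pow(Function('B')(16), -1)) = Mul(-1643, Pow(Add(-10716, Mul(-2, Pow(16, 2)), Mul(302, 16)), -1)) = Mul(-1643, Pow(Add(-10716, Mul(-2, 256), 4832), -1)) = Mul(-1643, Pow(Add(-10716, -512, 4832), -1)) = Mul(-1643, Pow(-6396, -1)) = Mul(-1643, Rational(-1, 6396)) = Rational(1643, 6396)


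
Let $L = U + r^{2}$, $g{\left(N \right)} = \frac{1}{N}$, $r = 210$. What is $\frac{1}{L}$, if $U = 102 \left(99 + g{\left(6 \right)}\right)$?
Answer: $\frac{1}{54215} \approx 1.8445 \cdot 10^{-5}$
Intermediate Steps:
$U = 10115$ ($U = 102 \left(99 + \frac{1}{6}\right) = 102 \cdot \frac{595}{6} = 10115$)
$L = 54215$ ($L = 10115 + 210^{2} = 10115 + 44100 = 54215$)
$\frac{1}{L} = \frac{1}{54215}$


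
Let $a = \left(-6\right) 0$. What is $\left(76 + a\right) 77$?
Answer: $5852$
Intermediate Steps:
$a = 0$
$\left(76 + a\right) 77 = \left(76 + 0\right) 77 = 76 \cdot 77 = 5852$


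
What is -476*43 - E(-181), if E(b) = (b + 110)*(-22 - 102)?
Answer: -29272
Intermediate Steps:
E(b) = -13640 - 124*b (E(b) = (110 + b)*(-124) = -13640 - 124*b)
-476*43 - E(-181) = -476*43 - (-13640 - 124*(-181)) = -20468 - (-13640 + 22444) = -20468 - 1*8804 = -20468 - 8804 = -29272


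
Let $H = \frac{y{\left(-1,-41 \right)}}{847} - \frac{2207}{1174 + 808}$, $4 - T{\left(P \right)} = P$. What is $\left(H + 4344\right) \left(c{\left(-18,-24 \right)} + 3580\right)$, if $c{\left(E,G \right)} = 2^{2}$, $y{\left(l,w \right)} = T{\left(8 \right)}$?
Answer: $\frac{1866401310464}{119911} \approx 1.5565 \cdot 10^{7}$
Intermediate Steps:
$T{\left(P \right)} = 4 - P$
$y{\left(l,w \right)} = -4$ ($y{\left(l,w \right)} = 4 - 8 = -4$)
$c{\left(E,G \right)} = 4$
$H = - \frac{1877257}{1678754}$ ($H = - \frac{4}{847} - \frac{2207}{1174 + 808} = \left(-4\right) \frac{1}{847} - \frac{2207}{1982} = - \frac{4}{847} - \frac{2207}{1982} = - \frac{1877257}{1678754} \approx -1.1182$)
$\left(H + 4344\right) \left(c{\left(-18,-24 \right)} + 3580\right) = \left(- \frac{1877257}{1678754} + 4344\right) \left(4 + 3580\right) = \frac{7290630119}{1678754} \cdot 3584 = \frac{1866401310464}{119911}$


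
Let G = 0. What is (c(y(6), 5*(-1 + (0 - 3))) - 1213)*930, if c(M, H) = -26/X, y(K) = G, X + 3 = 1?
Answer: -1116000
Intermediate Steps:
X = -2 (X = -3 + 1 = -2)
y(K) = 0
c(M, H) = 13 (c(M, H) = -26/(-2) = -26*(-½) = 13)
(c(y(6), 5*(-1 + (0 - 3))) - 1213)*930 = (13 - 1213)*930 = -1200*930 = -1116000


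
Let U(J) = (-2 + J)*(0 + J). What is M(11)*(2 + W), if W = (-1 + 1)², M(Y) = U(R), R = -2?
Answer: 16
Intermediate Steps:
U(J) = J*(-2 + J) (U(J) = (-2 + J)*J = J*(-2 + J))
M(Y) = 8 (M(Y) = -2*(-2 - 2) = -2*(-4) = 8)
W = 0 (W = 0² = 0)
M(11)*(2 + W) = 8*(2 + 0) = 8*2 = 16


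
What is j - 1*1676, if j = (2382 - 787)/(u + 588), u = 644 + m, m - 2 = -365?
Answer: -132259/79 ≈ -1674.2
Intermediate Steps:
m = -363 (m = 2 - 365 = -363)
u = 281 (u = 644 - 363 = 281)
j = 145/79 (j = (2382 - 787)/(281 + 588) = 1595/869 = 1595*(1/869) = 145/79 ≈ 1.8354)
j - 1*1676 = 145/79 - 1*1676 = 145/79 - 1676 = -132259/79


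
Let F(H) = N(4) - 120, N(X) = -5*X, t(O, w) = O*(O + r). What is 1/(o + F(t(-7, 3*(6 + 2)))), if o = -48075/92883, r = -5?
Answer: -30961/4350565 ≈ -0.0071165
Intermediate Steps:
o = -16025/30961 (o = -48075*1/92883 = -16025/30961 ≈ -0.51759)
t(O, w) = O*(-5 + O) (t(O, w) = O*(O - 5) = O*(-5 + O))
F(H) = -140 (F(H) = -5*4 - 120 = -20 - 120 = -140)
1/(o + F(t(-7, 3*(6 + 2)))) = 1/(-16025/30961 - 140) = 1/(-4350565/30961) = -30961/4350565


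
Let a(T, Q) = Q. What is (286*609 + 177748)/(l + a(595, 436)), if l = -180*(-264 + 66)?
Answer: 175961/18038 ≈ 9.7550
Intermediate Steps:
l = 35640 (l = -180*(-198) = 35640)
(286*609 + 177748)/(l + a(595, 436)) = (286*609 + 177748)/(35640 + 436) = (174174 + 177748)/36076 = 351922*(1/36076) = 175961/18038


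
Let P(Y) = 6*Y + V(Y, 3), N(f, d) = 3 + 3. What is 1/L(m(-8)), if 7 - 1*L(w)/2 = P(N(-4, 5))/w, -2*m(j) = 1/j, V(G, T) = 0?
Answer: -1/1138 ≈ -0.00087873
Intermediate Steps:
m(j) = -1/(2*j)
N(f, d) = 6
P(Y) = 6*Y (P(Y) = 6*Y + 0 = 6*Y)
L(w) = 14 - 72/w (L(w) = 14 - 2*6*6/w = 14 - 72/w)
1/L(m(-8)) = 1/(14 - 72/((-1/2/(-8)))) = 1/(14 - 72/((-1/2*(-1/8)))) = 1/(14 - 72/1/16) = 1/(14 - 72*16) = 1/(14 - 1152) = 1/(-1138) = -1/1138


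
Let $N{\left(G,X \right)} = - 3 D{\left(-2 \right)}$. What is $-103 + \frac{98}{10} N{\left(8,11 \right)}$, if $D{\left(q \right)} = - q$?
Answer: $- \frac{809}{5} \approx -161.8$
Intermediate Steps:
$N{\left(G,X \right)} = -6$ ($N{\left(G,X \right)} = - 3 \left(\left(-1\right) \left(-2\right)\right) = \left(-3\right) 2 = -6$)
$-103 + \frac{98}{10} N{\left(8,11 \right)} = -103 + \frac{98}{10} \left(-6\right) = -103 + 98 \cdot \frac{1}{10} \left(-6\right) = -103 + \frac{49}{5} \left(-6\right) = -103 - \frac{294}{5} = - \frac{809}{5}$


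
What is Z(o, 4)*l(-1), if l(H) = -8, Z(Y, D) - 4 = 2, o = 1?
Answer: -48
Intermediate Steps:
Z(Y, D) = 6 (Z(Y, D) = 4 + 2 = 6)
Z(o, 4)*l(-1) = 6*(-8) = -48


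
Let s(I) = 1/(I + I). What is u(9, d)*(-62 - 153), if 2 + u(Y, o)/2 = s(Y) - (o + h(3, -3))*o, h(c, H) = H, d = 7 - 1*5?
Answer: -215/9 ≈ -23.889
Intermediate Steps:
d = 2 (d = 7 - 5 = 2)
s(I) = 1/(2*I)
u(Y, o) = -4 + 1/Y - 2*o*(-3 + o) (u(Y, o) = -4 + 2*(1/(2*Y) - (o - 3)*o) = -4 + 2*(1/(2*Y) - (-3 + o)*o) = -4 + 2*(1/(2*Y) - o*(-3 + o)) = -4 + (1/Y - 2*o*(-3 + o)) = -4 + 1/Y - 2*o*(-3 + o))
u(9, d)*(-62 - 153) = (-4 + 1/9 - 2*2**2 + 6*2)*(-62 - 153) = (-4 + 1/9 - 2*4 + 12)*(-215) = (-4 + 1/9 - 8 + 12)*(-215) = (1/9)*(-215) = -215/9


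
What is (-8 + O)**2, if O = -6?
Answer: 196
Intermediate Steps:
(-8 + O)**2 = (-8 - 6)**2 = (-14)**2 = 196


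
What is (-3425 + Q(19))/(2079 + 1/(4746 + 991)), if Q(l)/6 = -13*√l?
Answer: -19649225/11927224 - 223743*√19/5963612 ≈ -1.8110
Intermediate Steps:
Q(l) = -78*√l (Q(l) = 6*(-13*√l) = -78*√l)
(-3425 + Q(19))/(2079 + 1/(4746 + 991)) = (-3425 - 78*√19)/(2079 + 1/(4746 + 991)) = (-3425 - 78*√19)/(2079 + 1/5737) = (-3425 - 78*√19)/(11927224/5737) = (-3425 - 78*√19)*(5737/11927224) = -19649225/11927224 - 223743*√19/5963612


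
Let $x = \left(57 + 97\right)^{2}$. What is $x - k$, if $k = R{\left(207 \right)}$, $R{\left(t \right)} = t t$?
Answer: $-19133$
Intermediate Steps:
$R{\left(t \right)} = t^{2}$
$k = 42849$ ($k = 207^{2} = 42849$)
$x = 23716$ ($x = 154^{2} = 23716$)
$x - k = 23716 - 42849 = -19133$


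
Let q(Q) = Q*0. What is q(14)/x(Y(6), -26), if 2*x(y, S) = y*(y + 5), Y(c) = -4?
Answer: 0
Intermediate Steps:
q(Q) = 0
x(y, S) = y*(5 + y)/2 (x(y, S) = (y*(y + 5))/2 = (y*(5 + y))/2 = y*(5 + y)/2)
q(14)/x(Y(6), -26) = 0/(((½)*(-4)*(5 - 4))) = 0/(((½)*(-4)*1)) = 0/(-2) = 0*(-½) = 0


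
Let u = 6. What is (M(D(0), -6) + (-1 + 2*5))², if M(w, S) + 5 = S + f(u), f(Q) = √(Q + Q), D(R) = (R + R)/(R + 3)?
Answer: 16 - 8*√3 ≈ 2.1436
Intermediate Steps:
D(R) = 2*R/(3 + R) (D(R) = (2*R)/(3 + R) = 2*R/(3 + R))
f(Q) = √2*√Q (f(Q) = √(2*Q) = √2*√Q)
M(w, S) = -5 + S + 2*√3 (M(w, S) = -5 + (S + √2*√6) = -5 + (S + 2*√3) = -5 + S + 2*√3)
(M(D(0), -6) + (-1 + 2*5))² = ((-5 - 6 + 2*√3) + (-1 + 2*5))² = ((-11 + 2*√3) + (-1 + 10))² = ((-11 + 2*√3) + 9)² = (-2 + 2*√3)²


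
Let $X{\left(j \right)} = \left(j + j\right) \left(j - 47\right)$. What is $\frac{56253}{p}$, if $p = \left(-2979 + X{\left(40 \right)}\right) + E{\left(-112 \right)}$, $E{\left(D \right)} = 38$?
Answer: $- \frac{18751}{1167} \approx -16.068$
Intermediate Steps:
$X{\left(j \right)} = 2 j \left(-47 + j\right)$
$p = -3501$ ($p = \left(-2979 + 2 \cdot 40 \left(-47 + 40\right)\right) + 38 = \left(-2979 + 2 \cdot 40 \left(-7\right)\right) + 38 = \left(-2979 - 560\right) + 38 = -3539 + 38 = -3501$)
$\frac{56253}{p} = \frac{56253}{-3501} = 56253 \left(- \frac{1}{3501}\right) = - \frac{18751}{1167}$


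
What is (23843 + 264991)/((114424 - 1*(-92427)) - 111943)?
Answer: 48139/15818 ≈ 3.0433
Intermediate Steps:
(23843 + 264991)/((114424 - 1*(-92427)) - 111943) = 288834/((114424 + 92427) - 111943) = 288834/(206851 - 111943) = 288834/94908 = 288834*(1/94908) = 48139/15818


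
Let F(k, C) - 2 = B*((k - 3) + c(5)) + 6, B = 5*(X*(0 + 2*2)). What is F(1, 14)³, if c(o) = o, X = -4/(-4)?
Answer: 314432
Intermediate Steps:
X = 1 (X = -4*(-¼) = 1)
B = 20 (B = 5*(1*(0 + 2*2)) = 5*(1*(0 + 4)) = 5*(1*4) = 5*4 = 20)
F(k, C) = 48 + 20*k (F(k, C) = 2 + (20*((k - 3) + 5) + 6) = 2 + (20*((-3 + k) + 5) + 6) = 2 + (20*(2 + k) + 6) = 2 + ((40 + 20*k) + 6) = 2 + (46 + 20*k) = 48 + 20*k)
F(1, 14)³ = (48 + 20*1)³ = (48 + 20)³ = 68³ = 314432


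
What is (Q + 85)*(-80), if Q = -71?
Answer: -1120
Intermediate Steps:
(Q + 85)*(-80) = (-71 + 85)*(-80) = 14*(-80) = -1120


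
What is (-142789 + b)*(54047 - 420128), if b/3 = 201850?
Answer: -169408009641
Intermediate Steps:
b = 605550 (b = 3*201850 = 605550)
(-142789 + b)*(54047 - 420128) = (-142789 + 605550)*(54047 - 420128) = 462761*(-366081) = -169408009641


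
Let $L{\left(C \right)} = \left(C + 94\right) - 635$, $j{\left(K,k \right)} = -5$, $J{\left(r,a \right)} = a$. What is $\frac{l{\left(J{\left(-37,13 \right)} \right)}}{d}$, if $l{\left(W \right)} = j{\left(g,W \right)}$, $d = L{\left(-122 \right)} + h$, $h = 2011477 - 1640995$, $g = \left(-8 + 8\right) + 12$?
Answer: $- \frac{5}{369819} \approx -1.352 \cdot 10^{-5}$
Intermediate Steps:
$g = 12$ ($g = 0 + 12 = 12$)
$h = 370482$ ($h = 2011477 - 1640995 = 370482$)
$L{\left(C \right)} = -541 + C$ ($L{\left(C \right)} = \left(94 + C\right) - 635 = -541 + C$)
$d = 369819$ ($d = \left(-541 - 122\right) + 370482 = -663 + 370482 = 369819$)
$l{\left(W \right)} = -5$
$\frac{l{\left(J{\left(-37,13 \right)} \right)}}{d} = - \frac{5}{369819}$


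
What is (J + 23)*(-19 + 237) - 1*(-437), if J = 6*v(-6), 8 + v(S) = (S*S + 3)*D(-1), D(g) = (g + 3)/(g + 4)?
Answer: 28995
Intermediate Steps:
D(g) = (3 + g)/(4 + g)
v(S) = -6 + 2*S²/3 (v(S) = -8 + (S*S + 3)*((3 - 1)/(4 - 1)) = -8 + (S² + 3)*(2/3) = -8 + (3 + S²)*((⅓)*2) = -8 + (3 + S²)*(⅔) = -8 + (2 + 2*S²/3) = -6 + 2*S²/3)
J = 108 (J = 6*(-6 + (⅔)*(-6)²) = 6*(-6 + (⅔)*36) = 6*(-6 + 24) = 6*18 = 108)
(J + 23)*(-19 + 237) - 1*(-437) = (108 + 23)*(-19 + 237) - 1*(-437) = 131*218 + 437 = 28558 + 437 = 28995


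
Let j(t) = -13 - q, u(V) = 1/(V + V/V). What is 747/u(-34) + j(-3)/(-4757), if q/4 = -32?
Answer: -117264922/4757 ≈ -24651.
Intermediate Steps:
q = -128 (q = 4*(-32) = -128)
u(V) = 1/(1 + V) (u(V) = 1/(V + 1) = 1/(1 + V))
j(t) = 115 (j(t) = -13 - 1*(-128) = -13 + 128 = 115)
747/u(-34) + j(-3)/(-4757) = 747/(1/(1 - 34)) + 115/(-4757) = 747/(1/(-33)) + 115*(-1/4757) = 747/(-1/33) - 115/4757 = 747*(-33) - 115/4757 = -24651 - 115/4757 = -117264922/4757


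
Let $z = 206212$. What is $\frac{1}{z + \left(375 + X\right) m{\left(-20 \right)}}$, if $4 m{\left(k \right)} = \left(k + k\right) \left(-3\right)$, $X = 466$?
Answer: $\frac{1}{231442} \approx 4.3207 \cdot 10^{-6}$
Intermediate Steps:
$m{\left(k \right)} = - \frac{3 k}{2}$ ($m{\left(k \right)} = \frac{\left(k + k\right) \left(-3\right)}{4} = \frac{2 k \left(-3\right)}{4} = \frac{\left(-6\right) k}{4} = - \frac{3 k}{2}$)
$\frac{1}{z + \left(375 + X\right) m{\left(-20 \right)}} = \frac{1}{206212 + \left(375 + 466\right) \left(\left(- \frac{3}{2}\right) \left(-20\right)\right)} = \frac{1}{206212 + 841 \cdot 30} = \frac{1}{206212 + 25230} = \frac{1}{231442}$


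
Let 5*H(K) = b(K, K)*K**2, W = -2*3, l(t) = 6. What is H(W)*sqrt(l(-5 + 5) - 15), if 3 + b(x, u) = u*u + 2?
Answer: 756*I ≈ 756.0*I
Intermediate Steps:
b(x, u) = -1 + u**2 (b(x, u) = -3 + (u*u + 2) = -3 + (u**2 + 2) = -3 + (2 + u**2) = -1 + u**2)
W = -6
H(K) = K**2*(-1 + K**2)/5 (H(K) = ((-1 + K**2)*K**2)/5 = (K**2*(-1 + K**2))/5 = K**2*(-1 + K**2)/5)
H(W)*sqrt(l(-5 + 5) - 15) = ((1/5)*(-6)**2*(-1 + (-6)**2))*sqrt(6 - 15) = ((1/5)*36*(-1 + 36))*sqrt(-9) = ((1/5)*36*35)*(3*I) = 252*(3*I) = 756*I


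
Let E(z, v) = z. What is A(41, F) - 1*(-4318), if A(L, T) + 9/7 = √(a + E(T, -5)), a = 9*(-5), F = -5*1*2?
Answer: 30217/7 + I*√55 ≈ 4316.7 + 7.4162*I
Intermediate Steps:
F = -10 (F = -5*2 = -10)
a = -45
A(L, T) = -9/7 + √(-45 + T)
A(41, F) - 1*(-4318) = (-9/7 + √(-45 - 10)) - 1*(-4318) = (-9/7 + √(-55)) + 4318 = (-9/7 + I*√55) + 4318 = 30217/7 + I*√55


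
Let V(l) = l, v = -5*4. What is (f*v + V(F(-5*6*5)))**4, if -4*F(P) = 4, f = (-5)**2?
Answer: 63001502001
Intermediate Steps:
f = 25
F(P) = -1 (F(P) = -1/4*4 = -1)
v = -20
(f*v + V(F(-5*6*5)))**4 = (25*(-20) - 1)**4 = (-500 - 1)**4 = (-501)**4 = 63001502001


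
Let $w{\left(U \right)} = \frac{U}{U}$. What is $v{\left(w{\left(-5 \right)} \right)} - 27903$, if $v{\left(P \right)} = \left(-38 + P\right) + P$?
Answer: $-27939$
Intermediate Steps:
$w{\left(U \right)} = 1$
$v{\left(P \right)} = -38 + 2 P$
$v{\left(w{\left(-5 \right)} \right)} - 27903 = \left(-38 + 2 \cdot 1\right) - 27903 = \left(-38 + 2\right) - 27903 = -36 - 27903 = -27939$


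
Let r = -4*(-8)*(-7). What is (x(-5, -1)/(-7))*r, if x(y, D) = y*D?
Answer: 160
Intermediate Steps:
x(y, D) = D*y
r = -224 (r = 32*(-7) = -224)
(x(-5, -1)/(-7))*r = (-1*(-5)/(-7))*(-224) = (5*(-⅐))*(-224) = -5/7*(-224) = 160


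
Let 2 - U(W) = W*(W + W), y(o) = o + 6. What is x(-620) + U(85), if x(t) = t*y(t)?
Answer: 366232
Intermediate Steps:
y(o) = 6 + o
U(W) = 2 - 2*W**2 (U(W) = 2 - W*(W + W) = 2 - W*2*W = 2 - 2*W**2)
x(t) = t*(6 + t)
x(-620) + U(85) = -620*(6 - 620) + (2 - 2*85**2) = -620*(-614) + (2 - 2*7225) = 380680 + (2 - 14450) = 380680 - 14448 = 366232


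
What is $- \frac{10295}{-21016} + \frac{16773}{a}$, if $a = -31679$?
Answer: $- \frac{371353}{9376984} \approx -0.039603$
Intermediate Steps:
$- \frac{10295}{-21016} + \frac{16773}{a} = - \frac{10295}{-21016} + \frac{16773}{-31679} = \left(-10295\right) \left(- \frac{1}{21016}\right) + 16773 \left(- \frac{1}{31679}\right) = \frac{145}{296} - \frac{16773}{31679} = - \frac{371353}{9376984}$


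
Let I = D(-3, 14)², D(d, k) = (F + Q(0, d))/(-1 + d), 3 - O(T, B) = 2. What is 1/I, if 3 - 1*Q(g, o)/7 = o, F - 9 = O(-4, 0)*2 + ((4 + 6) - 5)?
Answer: 4/841 ≈ 0.0047562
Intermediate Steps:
O(T, B) = 1 (O(T, B) = 3 - 1*2 = 3 - 2 = 1)
F = 16 (F = 9 + (1*2 + ((4 + 6) - 5)) = 9 + (2 + (10 - 5)) = 9 + (2 + 5) = 9 + 7 = 16)
Q(g, o) = 21 - 7*o
D(d, k) = (37 - 7*d)/(-1 + d) (D(d, k) = (16 + (21 - 7*d))/(-1 + d) = (37 - 7*d)/(-1 + d))
I = 841/4 (I = ((37 - 7*(-3))/(-1 - 3))² = ((37 + 21)/(-4))² = (-¼*58)² = (-29/2)² = 841/4 ≈ 210.25)
1/I = 1/(841/4) = 4/841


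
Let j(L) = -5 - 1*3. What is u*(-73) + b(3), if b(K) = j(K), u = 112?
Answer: -8184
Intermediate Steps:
j(L) = -8 (j(L) = -5 - 3 = -8)
b(K) = -8
u*(-73) + b(3) = 112*(-73) - 8 = -8176 - 8 = -8184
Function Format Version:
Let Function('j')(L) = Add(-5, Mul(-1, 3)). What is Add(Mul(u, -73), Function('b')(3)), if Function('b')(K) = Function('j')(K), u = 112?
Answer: -8184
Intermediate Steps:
Function('j')(L) = -8 (Function('j')(L) = Add(-5, -3) = -8)
Function('b')(K) = -8
Add(Mul(u, -73), Function('b')(3)) = Add(Mul(112, -73), -8) = Add(-8176, -8) = -8184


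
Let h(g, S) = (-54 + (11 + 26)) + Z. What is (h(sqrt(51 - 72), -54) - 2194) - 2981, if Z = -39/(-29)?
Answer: -150529/29 ≈ -5190.7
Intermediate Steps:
Z = 39/29 (Z = -39*(-1/29) = 39/29 ≈ 1.3448)
h(g, S) = -454/29 (h(g, S) = (-54 + (11 + 26)) + 39/29 = (-54 + 37) + 39/29 = -17 + 39/29 = -454/29)
(h(sqrt(51 - 72), -54) - 2194) - 2981 = (-454/29 - 2194) - 2981 = -64080/29 - 2981 = -150529/29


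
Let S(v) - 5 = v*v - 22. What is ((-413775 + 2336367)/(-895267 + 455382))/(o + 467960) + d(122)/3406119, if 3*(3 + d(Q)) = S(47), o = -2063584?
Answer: 193984240309283/896521682411987085 ≈ 0.00021637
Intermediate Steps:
S(v) = -17 + v² (S(v) = 5 + (v*v - 22) = 5 + (v² - 22) = 5 + (-22 + v²) = -17 + v²)
d(Q) = 2183/3 (d(Q) = -3 + (-17 + 47²)/3 = -3 + (-17 + 2209)/3 = -3 + (⅓)*2192 = -3 + 2192/3 = 2183/3)
((-413775 + 2336367)/(-895267 + 455382))/(o + 467960) + d(122)/3406119 = ((-413775 + 2336367)/(-895267 + 455382))/(-2063584 + 467960) + (2183/3)/3406119 = (1922592/(-439885))/(-1595624) + (2183/3)*(1/3406119) = (1922592*(-1/439885))*(-1/1595624) + 2183/10218357 = -1922592/439885*(-1/1595624) + 2183/10218357 = 240324/87736382905 + 2183/10218357 = 193984240309283/896521682411987085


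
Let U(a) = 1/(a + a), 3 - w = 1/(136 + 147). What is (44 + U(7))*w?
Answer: 261608/1981 ≈ 132.06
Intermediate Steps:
w = 848/283 (w = 3 - 1/(136 + 147) = 3 - 1/283 = 848/283 ≈ 2.9965)
U(a) = 1/(2*a)
(44 + U(7))*w = (44 + (1/2)/7)*(848/283) = (44 + (1/2)*(1/7))*(848/283) = (44 + 1/14)*(848/283) = (617/14)*(848/283) = 261608/1981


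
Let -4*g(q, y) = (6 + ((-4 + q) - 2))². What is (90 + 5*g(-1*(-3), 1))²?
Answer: 99225/16 ≈ 6201.6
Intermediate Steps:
g(q, y) = -q²/4 (g(q, y) = -(6 + ((-4 + q) - 2))²/4 = -(6 + (-6 + q))²/4 = -q²/4)
(90 + 5*g(-1*(-3), 1))² = (90 + 5*(-(-1*(-3))²/4))² = (90 + 5*(-¼*3²))² = (90 + 5*(-¼*9))² = (90 + 5*(-9/4))² = (90 - 45/4)² = (315/4)² = 99225/16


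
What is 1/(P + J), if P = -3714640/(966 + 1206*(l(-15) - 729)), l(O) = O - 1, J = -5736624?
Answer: -56094/321789954491 ≈ -1.7432e-7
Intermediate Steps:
l(O) = -1 + O
P = 232165/56094 (P = -3714640/(966 + 1206*((-1 - 15) - 729)) = -3714640/(966 + 1206*(-16 - 729)) = -3714640/(966 + 1206*(-745)) = -3714640/(966 - 898470) = -3714640/(-897504) = -3714640*(-1/897504) = 232165/56094 ≈ 4.1389)
1/(P + J) = 1/(232165/56094 - 5736624) = 1/(-321789954491/56094) = -56094/321789954491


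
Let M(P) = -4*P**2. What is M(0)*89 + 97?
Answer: 97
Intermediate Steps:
M(0)*89 + 97 = -4*0**2*89 + 97 = -4*0*89 + 97 = 0*89 + 97 = 0 + 97 = 97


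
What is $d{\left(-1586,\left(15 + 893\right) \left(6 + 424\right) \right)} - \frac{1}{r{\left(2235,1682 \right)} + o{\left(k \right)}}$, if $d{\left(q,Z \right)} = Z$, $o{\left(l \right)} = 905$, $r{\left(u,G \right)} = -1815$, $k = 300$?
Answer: $\frac{355300401}{910} \approx 3.9044 \cdot 10^{5}$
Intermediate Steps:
$d{\left(-1586,\left(15 + 893\right) \left(6 + 424\right) \right)} - \frac{1}{r{\left(2235,1682 \right)} + o{\left(k \right)}} = \left(15 + 893\right) \left(6 + 424\right) - \frac{1}{-1815 + 905} = 908 \cdot 430 - \frac{1}{-910} = 390440 - - \frac{1}{910} = 390440 + \frac{1}{910} = \frac{355300401}{910}$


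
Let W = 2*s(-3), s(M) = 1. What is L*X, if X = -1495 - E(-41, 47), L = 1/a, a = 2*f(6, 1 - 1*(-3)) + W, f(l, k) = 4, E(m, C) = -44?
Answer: -1451/10 ≈ -145.10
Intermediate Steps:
W = 2 (W = 2*1 = 2)
a = 10 (a = 2*4 + 2 = 8 + 2 = 10)
L = 1/10 ≈ 0.10000
X = -1451 (X = -1495 - 1*(-44) = -1495 + 44 = -1451)
L*X = (1/10)*(-1451) = -1451/10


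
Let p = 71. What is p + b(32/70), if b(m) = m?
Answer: 2501/35 ≈ 71.457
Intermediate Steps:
p + b(32/70) = 71 + 32/70 = 71 + 32*(1/70) = 71 + 16/35 = 2501/35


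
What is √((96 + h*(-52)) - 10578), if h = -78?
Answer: 3*I*√714 ≈ 80.162*I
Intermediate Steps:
√((96 + h*(-52)) - 10578) = √((96 - 78*(-52)) - 10578) = √((96 + 4056) - 10578) = √(4152 - 10578) = √(-6426) = 3*I*√714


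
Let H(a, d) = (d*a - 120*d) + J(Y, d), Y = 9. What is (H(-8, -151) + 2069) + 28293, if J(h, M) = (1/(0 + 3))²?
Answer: 447211/9 ≈ 49690.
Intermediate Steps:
J(h, M) = ⅑ (J(h, M) = (1/3)² = (⅓)² = ⅑)
H(a, d) = ⅑ - 120*d + a*d (H(a, d) = (d*a - 120*d) + ⅑ = (a*d - 120*d) + ⅑ = (-120*d + a*d) + ⅑ = ⅑ - 120*d + a*d)
(H(-8, -151) + 2069) + 28293 = ((⅑ - 120*(-151) - 8*(-151)) + 2069) + 28293 = ((⅑ + 18120 + 1208) + 2069) + 28293 = (173953/9 + 2069) + 28293 = 192574/9 + 28293 = 447211/9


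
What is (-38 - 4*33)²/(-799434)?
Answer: -14450/399717 ≈ -0.036151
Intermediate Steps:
(-38 - 4*33)²/(-799434) = (-38 - 132)²*(-1/799434) = (-170)²*(-1/799434) = 28900*(-1/799434) = -14450/399717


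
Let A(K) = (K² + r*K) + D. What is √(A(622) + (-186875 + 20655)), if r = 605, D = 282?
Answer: 22*√1234 ≈ 772.82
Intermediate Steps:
A(K) = 282 + K² + 605*K (A(K) = (K² + 605*K) + 282 = 282 + K² + 605*K)
√(A(622) + (-186875 + 20655)) = √((282 + 622² + 605*622) + (-186875 + 20655)) = √((282 + 386884 + 376310) - 166220) = √(763476 - 166220) = √597256 = 22*√1234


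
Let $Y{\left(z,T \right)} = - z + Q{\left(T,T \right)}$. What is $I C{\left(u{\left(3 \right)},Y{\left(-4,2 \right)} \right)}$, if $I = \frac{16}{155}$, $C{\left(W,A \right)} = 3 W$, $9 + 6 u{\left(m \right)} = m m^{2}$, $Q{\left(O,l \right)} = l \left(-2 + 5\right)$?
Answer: $\frac{144}{155} \approx 0.92903$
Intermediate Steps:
$Q{\left(O,l \right)} = 3 l$ ($Q{\left(O,l \right)} = l 3 = 3 l$)
$Y{\left(z,T \right)} = - z + 3 T$
$u{\left(m \right)} = - \frac{3}{2} + \frac{m^{3}}{6}$ ($u{\left(m \right)} = - \frac{3}{2} + \frac{m m^{2}}{6} = - \frac{3}{2} + \frac{m^{3}}{6}$)
$I = \frac{16}{155}$ ($I = 16 \cdot \frac{1}{155} = \frac{16}{155} \approx 0.10323$)
$I C{\left(u{\left(3 \right)},Y{\left(-4,2 \right)} \right)} = \frac{16 \cdot 3 \left(- \frac{3}{2} + \frac{3^{3}}{6}\right)}{155} = \frac{16 \cdot 3 \left(- \frac{3}{2} + \frac{1}{6} \cdot 27\right)}{155} = \frac{16 \cdot 3 \left(- \frac{3}{2} + \frac{9}{2}\right)}{155} = \frac{16 \cdot 3 \cdot 3}{155} = \frac{16}{155} \cdot 9 = \frac{144}{155}$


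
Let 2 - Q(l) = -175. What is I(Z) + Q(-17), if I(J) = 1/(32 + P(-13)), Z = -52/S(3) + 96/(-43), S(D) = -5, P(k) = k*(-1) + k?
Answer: 5665/32 ≈ 177.03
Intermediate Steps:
Q(l) = 177 (Q(l) = 2 - 1*(-175) = 2 + 175 = 177)
P(k) = 0 (P(k) = -k + k = 0)
Z = 1756/215 (Z = -52/(-5) + 96/(-43) = -52*(-⅕) + 96*(-1/43) = 52/5 - 96/43 = 1756/215 ≈ 8.1674)
I(J) = 1/32 (I(J) = 1/(32 + 0) = 1/32)
I(Z) + Q(-17) = 1/32 + 177 = 5665/32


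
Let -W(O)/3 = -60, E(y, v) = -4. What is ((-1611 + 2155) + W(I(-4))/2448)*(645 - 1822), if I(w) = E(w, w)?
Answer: -43545469/68 ≈ -6.4037e+5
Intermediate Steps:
I(w) = -4
W(O) = 180 (W(O) = -3*(-60) = 180)
((-1611 + 2155) + W(I(-4))/2448)*(645 - 1822) = ((-1611 + 2155) + 180/2448)*(645 - 1822) = (544 + 180*(1/2448))*(-1177) = (544 + 5/68)*(-1177) = (36997/68)*(-1177) = -43545469/68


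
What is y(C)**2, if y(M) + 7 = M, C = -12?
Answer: 361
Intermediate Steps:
y(M) = -7 + M
y(C)**2 = (-7 - 12)**2 = (-19)**2 = 361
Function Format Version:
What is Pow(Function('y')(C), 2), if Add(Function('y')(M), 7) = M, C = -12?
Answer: 361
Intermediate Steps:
Function('y')(M) = Add(-7, M)
Pow(Function('y')(C), 2) = Pow(Add(-7, -12), 2) = Pow(-19, 2) = 361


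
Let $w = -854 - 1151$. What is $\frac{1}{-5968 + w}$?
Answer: $- \frac{1}{7973} \approx -0.00012542$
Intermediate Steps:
$w = -2005$
$\frac{1}{-5968 + w} = \frac{1}{-5968 - 2005} = \frac{1}{-7973} = - \frac{1}{7973}$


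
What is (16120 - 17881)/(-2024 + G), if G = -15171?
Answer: 1761/17195 ≈ 0.10241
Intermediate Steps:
(16120 - 17881)/(-2024 + G) = (16120 - 17881)/(-2024 - 15171) = -1761/(-17195) = -1761*(-1/17195) = 1761/17195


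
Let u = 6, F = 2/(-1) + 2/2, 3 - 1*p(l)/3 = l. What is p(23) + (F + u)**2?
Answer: -35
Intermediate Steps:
p(l) = 9 - 3*l
F = -1 (F = 2*(-1) + 2*(1/2) = -2 + 1 = -1)
p(23) + (F + u)**2 = (9 - 3*23) + (-1 + 6)**2 = (9 - 69) + 5**2 = -60 + 25 = -35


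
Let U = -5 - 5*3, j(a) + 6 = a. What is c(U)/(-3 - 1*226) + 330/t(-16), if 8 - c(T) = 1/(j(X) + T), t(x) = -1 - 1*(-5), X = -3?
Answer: 1095299/13282 ≈ 82.465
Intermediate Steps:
j(a) = -6 + a
U = -20 (U = -5 - 15 = -20)
t(x) = 4 (t(x) = -1 + 5 = 4)
c(T) = 8 - 1/(-9 + T) (c(T) = 8 - 1/((-6 - 3) + T) = 8 - 1/(-9 + T))
c(U)/(-3 - 1*226) + 330/t(-16) = ((-73 + 8*(-20))/(-9 - 20))/(-3 - 1*226) + 330/4 = ((-73 - 160)/(-29))/(-3 - 226) + 330*(¼) = -1/29*(-233)/(-229) + 165/2 = (233/29)*(-1/229) + 165/2 = -233/6641 + 165/2 = 1095299/13282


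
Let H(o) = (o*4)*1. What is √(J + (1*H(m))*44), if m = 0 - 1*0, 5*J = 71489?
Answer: √357445/5 ≈ 119.57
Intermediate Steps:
J = 71489/5 (J = (⅕)*71489 = 71489/5 ≈ 14298.)
m = 0 (m = 0 + 0 = 0)
H(o) = 4*o (H(o) = (4*o)*1 = 4*o)
√(J + (1*H(m))*44) = √(71489/5 + (1*(4*0))*44) = √(71489/5 + (1*0)*44) = √(71489/5 + 0*44) = √(71489/5 + 0) = √(71489/5) = √357445/5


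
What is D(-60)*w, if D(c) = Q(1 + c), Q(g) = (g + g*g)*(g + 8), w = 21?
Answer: -3664962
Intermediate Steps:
Q(g) = (8 + g)*(g + g²) (Q(g) = (g + g²)*(8 + g) = (8 + g)*(g + g²))
D(c) = (1 + c)*(17 + (1 + c)² + 9*c) (D(c) = (1 + c)*(8 + (1 + c)² + 9*(1 + c)) = (1 + c)*(8 + (1 + c)² + (9 + 9*c)) = (1 + c)*(17 + (1 + c)² + 9*c))
D(-60)*w = ((1 - 60)*(17 + (1 - 60)² + 9*(-60)))*21 = -59*(17 + (-59)² - 540)*21 = -59*(17 + 3481 - 540)*21 = -59*2958*21 = -174522*21 = -3664962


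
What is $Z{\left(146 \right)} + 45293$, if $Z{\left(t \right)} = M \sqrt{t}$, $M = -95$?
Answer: $45293 - 95 \sqrt{146} \approx 44145.0$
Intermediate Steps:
$Z{\left(t \right)} = - 95 \sqrt{t}$
$Z{\left(146 \right)} + 45293 = - 95 \sqrt{146} + 45293 = 45293 - 95 \sqrt{146}$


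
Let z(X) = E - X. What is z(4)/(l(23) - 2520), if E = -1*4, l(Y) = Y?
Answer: 8/2497 ≈ 0.0032038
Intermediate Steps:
E = -4
z(X) = -4 - X
z(4)/(l(23) - 2520) = (-4 - 1*4)/(23 - 2520) = (-4 - 4)/(-2497) = -8*(-1/2497) = 8/2497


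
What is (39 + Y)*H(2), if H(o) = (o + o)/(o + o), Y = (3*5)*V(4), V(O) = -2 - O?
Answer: -51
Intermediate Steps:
Y = -90 (Y = (3*5)*(-2 - 1*4) = 15*(-2 - 4) = 15*(-6) = -90)
H(o) = 1 (H(o) = (2*o)/((2*o)) = (2*o)*(1/(2*o)) = 1)
(39 + Y)*H(2) = (39 - 90)*1 = -51*1 = -51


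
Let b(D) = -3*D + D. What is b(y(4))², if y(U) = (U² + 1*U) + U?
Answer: 2304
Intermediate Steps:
y(U) = U² + 2*U (y(U) = (U² + U) + U = (U + U²) + U = U² + 2*U)
b(D) = -2*D
b(y(4))² = (-8*(2 + 4))² = (-8*6)² = (-2*24)² = (-48)² = 2304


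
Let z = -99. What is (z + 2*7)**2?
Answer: 7225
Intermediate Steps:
(z + 2*7)**2 = (-99 + 2*7)**2 = (-99 + 14)**2 = (-85)**2 = 7225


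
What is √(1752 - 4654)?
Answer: I*√2902 ≈ 53.87*I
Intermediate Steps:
√(1752 - 4654) = √(-2902) = I*√2902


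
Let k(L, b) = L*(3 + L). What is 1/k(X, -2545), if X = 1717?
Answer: 1/2953240 ≈ 3.3861e-7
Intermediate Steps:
1/k(X, -2545) = 1/(1717*(3 + 1717)) = 1/(1717*1720) = 1/2953240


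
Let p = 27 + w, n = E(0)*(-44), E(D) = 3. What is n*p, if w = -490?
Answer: 61116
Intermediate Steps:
n = -132 (n = 3*(-44) = -132)
p = -463 (p = 27 - 490 = -463)
n*p = -132*(-463) = 61116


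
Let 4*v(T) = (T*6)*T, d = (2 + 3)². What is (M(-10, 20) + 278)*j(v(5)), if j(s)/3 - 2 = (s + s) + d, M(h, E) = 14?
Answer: 89352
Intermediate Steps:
d = 25 (d = 5² = 25)
v(T) = 3*T²/2 (v(T) = ((T*6)*T)/4 = ((6*T)*T)/4 = (6*T²)/4 = 3*T²/2)
j(s) = 81 + 6*s (j(s) = 6 + 3*((s + s) + 25) = 6 + 3*(2*s + 25) = 6 + 3*(25 + 2*s) = 6 + (75 + 6*s) = 81 + 6*s)
(M(-10, 20) + 278)*j(v(5)) = (14 + 278)*(81 + 6*((3/2)*5²)) = 292*(81 + 6*((3/2)*25)) = 292*(81 + 6*(75/2)) = 292*(81 + 225) = 292*306 = 89352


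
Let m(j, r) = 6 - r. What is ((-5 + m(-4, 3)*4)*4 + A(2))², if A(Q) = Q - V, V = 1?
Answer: 841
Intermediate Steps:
A(Q) = -1 + Q (A(Q) = Q - 1*1 = Q - 1 = -1 + Q)
((-5 + m(-4, 3)*4)*4 + A(2))² = ((-5 + (6 - 1*3)*4)*4 + (-1 + 2))² = ((-5 + (6 - 3)*4)*4 + 1)² = ((-5 + 3*4)*4 + 1)² = ((-5 + 12)*4 + 1)² = (7*4 + 1)² = (28 + 1)² = 29² = 841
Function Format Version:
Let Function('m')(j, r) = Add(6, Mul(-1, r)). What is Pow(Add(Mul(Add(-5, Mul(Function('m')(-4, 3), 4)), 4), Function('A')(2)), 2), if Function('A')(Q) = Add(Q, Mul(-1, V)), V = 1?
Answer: 841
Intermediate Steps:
Function('A')(Q) = Add(-1, Q) (Function('A')(Q) = Add(Q, Mul(-1, 1)) = Add(Q, -1) = Add(-1, Q))
Pow(Add(Mul(Add(-5, Mul(Function('m')(-4, 3), 4)), 4), Function('A')(2)), 2) = Pow(Add(Mul(Add(-5, Mul(Add(6, Mul(-1, 3)), 4)), 4), Add(-1, 2)), 2) = Pow(Add(Mul(Add(-5, Mul(Add(6, -3), 4)), 4), 1), 2) = Pow(Add(Mul(Add(-5, Mul(3, 4)), 4), 1), 2) = Pow(Add(Mul(Add(-5, 12), 4), 1), 2) = Pow(Add(Mul(7, 4), 1), 2) = Pow(Add(28, 1), 2) = Pow(29, 2) = 841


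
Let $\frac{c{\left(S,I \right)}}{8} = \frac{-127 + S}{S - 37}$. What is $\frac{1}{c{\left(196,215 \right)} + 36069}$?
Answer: $\frac{53}{1911841} \approx 2.7722 \cdot 10^{-5}$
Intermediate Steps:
$c{\left(S,I \right)} = \frac{8 \left(-127 + S\right)}{-37 + S}$ ($c{\left(S,I \right)} = 8 \frac{-127 + S}{S - 37} = 8 \frac{-127 + S}{-37 + S} = \frac{8 \left(-127 + S\right)}{-37 + S}$)
$\frac{1}{c{\left(196,215 \right)} + 36069} = \frac{1}{\frac{8 \left(-127 + 196\right)}{-37 + 196} + 36069} = \frac{1}{8 \cdot \frac{1}{159} \cdot 69 + 36069} = \frac{1}{\frac{184}{53} + 36069} = \frac{1}{\frac{1911841}{53}} = \frac{53}{1911841}$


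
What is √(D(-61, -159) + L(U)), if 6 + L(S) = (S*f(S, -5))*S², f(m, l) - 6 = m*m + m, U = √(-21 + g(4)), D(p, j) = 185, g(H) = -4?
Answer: √(804 + 2375*I) ≈ 40.69 + 29.184*I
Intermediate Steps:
U = 5*I (U = √(-21 - 4) = √(-25) = 5*I ≈ 5.0*I)
f(m, l) = 6 + m + m² (f(m, l) = 6 + (m*m + m) = 6 + (m² + m) = 6 + (m + m²) = 6 + m + m²)
L(S) = -6 + S³*(6 + S + S²) (L(S) = -6 + (S*(6 + S + S²))*S² = -6 + S³*(6 + S + S²))
√(D(-61, -159) + L(U)) = √(185 + (-6 + (5*I)³*(6 + 5*I + (5*I)²))) = √(185 + (-6 + (-125*I)*(6 + 5*I - 25))) = √(185 + (-6 + (-125*I)*(-19 + 5*I))) = √(185 + (-6 - 125*I*(-19 + 5*I))) = √(179 - 125*I*(-19 + 5*I))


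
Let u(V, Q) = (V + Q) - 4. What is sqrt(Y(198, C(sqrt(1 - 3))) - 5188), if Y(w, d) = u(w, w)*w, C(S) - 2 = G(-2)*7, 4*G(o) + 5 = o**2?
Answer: 2*sqrt(18107) ≈ 269.12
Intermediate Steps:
G(o) = -5/4 + o**2/4
u(V, Q) = -4 + Q + V (u(V, Q) = (Q + V) - 4 = -4 + Q + V)
C(S) = 1/4 (C(S) = 2 + (-5/4 + (1/4)*(-2)**2)*7 = 2 + (-5/4 + (1/4)*4)*7 = 2 + (-5/4 + 1)*7 = 2 - 1/4*7 = 2 - 7/4 = 1/4)
Y(w, d) = w*(-4 + 2*w) (Y(w, d) = (-4 + w + w)*w = (-4 + 2*w)*w = w*(-4 + 2*w))
sqrt(Y(198, C(sqrt(1 - 3))) - 5188) = sqrt(2*198*(-2 + 198) - 5188) = sqrt(2*198*196 - 5188) = sqrt(77616 - 5188) = sqrt(72428) = 2*sqrt(18107)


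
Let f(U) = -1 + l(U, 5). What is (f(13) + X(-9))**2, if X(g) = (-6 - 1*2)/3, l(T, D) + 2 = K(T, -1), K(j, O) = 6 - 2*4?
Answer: 529/9 ≈ 58.778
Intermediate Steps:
K(j, O) = -2 (K(j, O) = 6 - 8 = -2)
l(T, D) = -4 (l(T, D) = -2 - 2 = -4)
X(g) = -8/3 (X(g) = (-6 - 2)*(1/3) = -8*1/3 = -8/3)
f(U) = -5 (f(U) = -1 - 4 = -5)
(f(13) + X(-9))**2 = (-5 - 8/3)**2 = (-23/3)**2 = 529/9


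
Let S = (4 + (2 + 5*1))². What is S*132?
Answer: 15972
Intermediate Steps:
S = 121 (S = (4 + (2 + 5))² = (4 + 7)² = 11² = 121)
S*132 = 121*132 = 15972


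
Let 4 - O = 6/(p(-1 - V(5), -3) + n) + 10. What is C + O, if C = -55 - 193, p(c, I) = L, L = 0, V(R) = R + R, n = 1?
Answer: -260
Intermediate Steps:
V(R) = 2*R
p(c, I) = 0
C = -248
O = -12 (O = 4 - (6/(0 + 1) + 10) = 4 - (6/1 + 10) = 4 - (1*6 + 10) = 4 - (6 + 10) = 4 - 1*16 = 4 - 16 = -12)
C + O = -248 - 12 = -260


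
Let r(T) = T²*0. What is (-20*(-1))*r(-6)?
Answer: 0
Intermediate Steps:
r(T) = 0
(-20*(-1))*r(-6) = -20*(-1)*0 = 20*0 = 0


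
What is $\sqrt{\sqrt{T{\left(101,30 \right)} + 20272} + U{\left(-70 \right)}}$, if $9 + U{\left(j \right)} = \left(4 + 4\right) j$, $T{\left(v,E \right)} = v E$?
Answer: $\sqrt{-569 + \sqrt{23302}} \approx 20.405 i$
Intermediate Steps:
$T{\left(v,E \right)} = E v$
$U{\left(j \right)} = -9 + 8 j$ ($U{\left(j \right)} = -9 + \left(4 + 4\right) j = -9 + 8 j$)
$\sqrt{\sqrt{T{\left(101,30 \right)} + 20272} + U{\left(-70 \right)}} = \sqrt{\sqrt{30 \cdot 101 + 20272} + \left(-9 + 8 \left(-70\right)\right)} = \sqrt{\sqrt{3030 + 20272} - 569} = \sqrt{\sqrt{23302} - 569} = \sqrt{-569 + \sqrt{23302}}$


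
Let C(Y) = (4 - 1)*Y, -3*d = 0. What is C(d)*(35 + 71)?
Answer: 0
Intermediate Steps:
d = 0 (d = -1/3*0 = 0)
C(Y) = 3*Y
C(d)*(35 + 71) = (3*0)*(35 + 71) = 0*106 = 0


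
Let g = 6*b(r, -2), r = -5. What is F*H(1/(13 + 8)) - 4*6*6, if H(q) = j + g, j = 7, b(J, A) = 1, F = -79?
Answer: -1171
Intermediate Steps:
g = 6 (g = 6*1 = 6)
H(q) = 13 (H(q) = 7 + 6 = 13)
F*H(1/(13 + 8)) - 4*6*6 = -79*13 - 4*6*6 = -1027 - 24*6 = -1027 - 144 = -1171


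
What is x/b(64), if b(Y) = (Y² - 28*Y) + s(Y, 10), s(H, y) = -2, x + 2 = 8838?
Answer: 4418/1151 ≈ 3.8384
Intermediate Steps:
x = 8836 (x = -2 + 8838 = 8836)
b(Y) = -2 + Y² - 28*Y (b(Y) = (Y² - 28*Y) - 2 = -2 + Y² - 28*Y)
x/b(64) = 8836/(-2 + 64² - 28*64) = 8836/(-2 + 4096 - 1792) = 8836/2302 = 8836*(1/2302) = 4418/1151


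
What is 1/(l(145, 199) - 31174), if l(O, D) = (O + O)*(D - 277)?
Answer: -1/53794 ≈ -1.8589e-5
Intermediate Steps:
l(O, D) = 2*O*(-277 + D) (l(O, D) = (2*O)*(-277 + D) = 2*O*(-277 + D))
1/(l(145, 199) - 31174) = 1/(2*145*(-277 + 199) - 31174) = 1/(2*145*(-78) - 31174) = 1/(-22620 - 31174) = 1/(-53794) = -1/53794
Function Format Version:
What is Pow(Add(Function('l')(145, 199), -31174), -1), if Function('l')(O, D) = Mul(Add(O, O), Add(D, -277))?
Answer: Rational(-1, 53794) ≈ -1.8589e-5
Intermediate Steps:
Function('l')(O, D) = Mul(2, O, Add(-277, D)) (Function('l')(O, D) = Mul(Mul(2, O), Add(-277, D)) = Mul(2, O, Add(-277, D)))
Pow(Add(Function('l')(145, 199), -31174), -1) = Pow(Add(Mul(2, 145, Add(-277, 199)), -31174), -1) = Pow(Add(Mul(2, 145, -78), -31174), -1) = Pow(Add(-22620, -31174), -1) = Pow(-53794, -1) = Rational(-1, 53794)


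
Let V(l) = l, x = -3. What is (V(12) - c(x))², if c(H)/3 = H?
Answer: 441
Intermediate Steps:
c(H) = 3*H
(V(12) - c(x))² = (12 - 3*(-3))² = (12 - 1*(-9))² = (12 + 9)² = 21² = 441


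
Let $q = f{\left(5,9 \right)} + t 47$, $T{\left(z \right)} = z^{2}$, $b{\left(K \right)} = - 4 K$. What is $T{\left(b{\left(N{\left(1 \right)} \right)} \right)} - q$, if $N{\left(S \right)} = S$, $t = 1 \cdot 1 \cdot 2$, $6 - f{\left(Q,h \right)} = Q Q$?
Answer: $-59$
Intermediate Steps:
$f{\left(Q,h \right)} = 6 - Q^{2}$ ($f{\left(Q,h \right)} = 6 - Q Q = 6 - Q^{2}$)
$t = 2$ ($t = 1 \cdot 2 = 2$)
$q = 75$ ($q = \left(6 - 5^{2}\right) + 2 \cdot 47 = \left(6 - 25\right) + 94 = -19 + 94 = 75$)
$T{\left(b{\left(N{\left(1 \right)} \right)} \right)} - q = \left(\left(-4\right) 1\right)^{2} - 75 = \left(-4\right)^{2} - 75 = 16 - 75 = -59$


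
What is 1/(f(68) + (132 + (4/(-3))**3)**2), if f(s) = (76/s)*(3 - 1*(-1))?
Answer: 12393/208305404 ≈ 5.9494e-5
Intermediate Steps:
f(s) = 304/s (f(s) = (76/s)*(3 + 1) = (76/s)*4 = 304/s)
1/(f(68) + (132 + (4/(-3))**3)**2) = 1/(304/68 + (132 + (4/(-3))**3)**2) = 1/(304*(1/68) + (132 + (4*(-1/3))**3)**2) = 1/(76/17 + (132 + (-4/3)**3)**2) = 1/(76/17 + (132 - 64/27)**2) = 1/(76/17 + (3500/27)**2) = 1/(76/17 + 12250000/729) = 1/(208305404/12393) = 12393/208305404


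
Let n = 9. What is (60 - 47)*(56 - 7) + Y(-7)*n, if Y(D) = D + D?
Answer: 511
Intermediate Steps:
Y(D) = 2*D
(60 - 47)*(56 - 7) + Y(-7)*n = (60 - 47)*(56 - 7) + (2*(-7))*9 = 13*49 - 14*9 = 637 - 126 = 511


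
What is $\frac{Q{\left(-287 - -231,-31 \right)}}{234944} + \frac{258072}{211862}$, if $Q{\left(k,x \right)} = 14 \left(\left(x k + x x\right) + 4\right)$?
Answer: $\frac{17160954409}{12443926432} \approx 1.3791$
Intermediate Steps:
$Q{\left(k,x \right)} = 56 + 14 x^{2} + 14 k x$ ($Q{\left(k,x \right)} = 14 \left(\left(k x + x^{2}\right) + 4\right) = 14 \left(\left(x^{2} + k x\right) + 4\right) = 14 \left(4 + x^{2} + k x\right) = 56 + 14 x^{2} + 14 k x$)
$\frac{Q{\left(-287 - -231,-31 \right)}}{234944} + \frac{258072}{211862} = \frac{56 + 14 \left(-31\right)^{2} + 14 \left(-287 - -231\right) \left(-31\right)}{234944} + \frac{258072}{211862} = \left(56 + 14 \cdot 961 + 14 \left(-287 + 231\right) \left(-31\right)\right) \frac{1}{234944} + 258072 \cdot \frac{1}{211862} = \left(56 + 13454 + 14 \left(-56\right) \left(-31\right)\right) \frac{1}{234944} + \frac{129036}{105931} = \left(56 + 13454 + 24304\right) \frac{1}{234944} + \frac{129036}{105931} = 37814 \cdot \frac{1}{234944} + \frac{129036}{105931} = \frac{18907}{117472} + \frac{129036}{105931} = \frac{17160954409}{12443926432}$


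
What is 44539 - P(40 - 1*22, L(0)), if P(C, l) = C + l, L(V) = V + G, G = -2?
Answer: 44523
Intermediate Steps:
L(V) = -2 + V (L(V) = V - 2 = -2 + V)
44539 - P(40 - 1*22, L(0)) = 44539 - ((40 - 1*22) + (-2 + 0)) = 44539 - ((40 - 22) - 2) = 44539 - (18 - 2) = 44539 - 1*16 = 44539 - 16 = 44523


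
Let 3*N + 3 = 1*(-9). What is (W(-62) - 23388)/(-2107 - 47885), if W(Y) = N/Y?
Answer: 362513/774876 ≈ 0.46783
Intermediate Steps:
N = -4 (N = -1 + (1*(-9))/3 = -1 + (⅓)*(-9) = -1 - 3 = -4)
W(Y) = -4/Y
(W(-62) - 23388)/(-2107 - 47885) = (-4/(-62) - 23388)/(-2107 - 47885) = (-4*(-1/62) - 23388)/(-49992) = (2/31 - 23388)*(-1/49992) = -725026/31*(-1/49992) = 362513/774876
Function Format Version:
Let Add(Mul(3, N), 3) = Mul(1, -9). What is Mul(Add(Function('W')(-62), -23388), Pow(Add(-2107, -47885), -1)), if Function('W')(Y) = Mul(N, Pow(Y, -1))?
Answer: Rational(362513, 774876) ≈ 0.46783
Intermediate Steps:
N = -4 (N = Add(-1, Mul(Rational(1, 3), Mul(1, -9))) = Add(-1, Mul(Rational(1, 3), -9)) = Add(-1, -3) = -4)
Function('W')(Y) = Mul(-4, Pow(Y, -1))
Mul(Add(Function('W')(-62), -23388), Pow(Add(-2107, -47885), -1)) = Mul(Add(Mul(-4, Pow(-62, -1)), -23388), Pow(Add(-2107, -47885), -1)) = Mul(Add(Mul(-4, Rational(-1, 62)), -23388), Pow(-49992, -1)) = Mul(Add(Rational(2, 31), -23388), Rational(-1, 49992)) = Mul(Rational(-725026, 31), Rational(-1, 49992)) = Rational(362513, 774876)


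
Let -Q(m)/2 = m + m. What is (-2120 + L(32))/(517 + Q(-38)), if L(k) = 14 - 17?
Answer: -2123/669 ≈ -3.1734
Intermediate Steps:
L(k) = -3
Q(m) = -4*m (Q(m) = -2*(m + m) = -4*m)
(-2120 + L(32))/(517 + Q(-38)) = (-2120 - 3)/(517 - 4*(-38)) = -2123/(517 + 152) = -2123/669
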